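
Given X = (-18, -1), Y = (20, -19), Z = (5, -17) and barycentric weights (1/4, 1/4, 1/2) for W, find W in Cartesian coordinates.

W = (1/4)·X + (1/4)·Y + (1/2)·Z.
x-coordinate: (1/4)·(-18) + (1/4)·20 + (1/2)·5 = 3.
y-coordinate: (1/4)·(-1) + (1/4)·(-19) + (1/2)·(-17) = -27/2.

(3, -27/2)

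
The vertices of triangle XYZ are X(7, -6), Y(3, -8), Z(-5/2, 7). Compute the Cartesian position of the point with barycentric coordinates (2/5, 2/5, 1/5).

W = (2/5)·X + (2/5)·Y + (1/5)·Z.
x-coordinate: (2/5)·7 + (2/5)·3 + (1/5)·(-5/2) = 7/2.
y-coordinate: (2/5)·(-6) + (2/5)·(-8) + (1/5)·7 = -21/5.

(7/2, -21/5)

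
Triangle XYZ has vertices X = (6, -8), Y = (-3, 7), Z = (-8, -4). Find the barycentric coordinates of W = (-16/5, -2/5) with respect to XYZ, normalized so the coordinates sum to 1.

Signed area of the reference triangle: [XYZ] = ½·(6·(7−(-4)) + (-3)·(-4−(-8)) + (-8)·(-8−7)) = ½·(66 − 12 + 120) = 87.
[WYZ] = ½·((-16/5)·(7−(-4)) + (-3)·(-4−(-2/5)) + (-8)·(-2/5−7)) = ½·(-176/5 + 54/5 + 296/5) = 87/5, so the X-coordinate is (87/5)/87 = 1/5.
[XWZ] = ½·(6·(-2/5−(-4)) + (-16/5)·(-4−(-8)) + (-8)·(-8−(-2/5))) = ½·(108/5 − 64/5 + 304/5) = 174/5, so the Y-coordinate is 2/5.
[XYW] = ½·(6·(7−(-2/5)) + (-3)·(-2/5−(-8)) + (-16/5)·(-8−7)) = ½·(222/5 − 114/5 + 48) = 174/5, so the Z-coordinate is 2/5.

(1/5, 2/5, 2/5)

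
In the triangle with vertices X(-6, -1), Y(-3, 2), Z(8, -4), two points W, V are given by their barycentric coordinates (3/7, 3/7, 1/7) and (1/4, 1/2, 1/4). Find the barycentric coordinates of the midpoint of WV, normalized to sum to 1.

(19/56, 13/28, 11/56)

Since both coordinate triples sum to 1, the midpoint's barycentrics are the componentwise average.
(3/7+1/4)/2 = 19/56; similarly 13/28 and 11/56.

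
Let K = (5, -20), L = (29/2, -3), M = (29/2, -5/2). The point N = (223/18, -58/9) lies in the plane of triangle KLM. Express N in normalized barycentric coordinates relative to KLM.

(2/9, 1/9, 2/3)

Signed area of the reference triangle: [KLM] = ½·(5·(-3−(-5/2)) + (29/2)·(-5/2−(-20)) + (29/2)·(-20−(-3))) = ½·(-5/2 + 1015/4 − 493/2) = 19/8.
[NLM] = ½·((223/18)·(-3−(-5/2)) + (29/2)·(-5/2−(-58/9)) + (29/2)·(-58/9−(-3))) = ½·(-223/36 + 2059/36 − 899/18) = 19/36, so the K-coordinate is (19/36)/(19/8) = 2/9.
[KNM] = ½·(5·(-58/9−(-5/2)) + (223/18)·(-5/2−(-20)) + (29/2)·(-20−(-58/9))) = ½·(-355/18 + 7805/36 − 1769/9) = 19/72, so the L-coordinate is 1/9.
[KLN] = ½·(5·(-3−(-58/9)) + (29/2)·(-58/9−(-20)) + (223/18)·(-20−(-3))) = ½·(155/9 + 1769/9 − 3791/18) = 19/12, so the M-coordinate is 2/3.
Check: 2/9 + 1/9 + 2/3 = 1.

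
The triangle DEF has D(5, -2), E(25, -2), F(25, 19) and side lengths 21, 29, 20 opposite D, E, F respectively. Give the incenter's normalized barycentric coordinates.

The incenter has barycentric coordinates proportional to the opposite side lengths: (21 : 29 : 20).
Normalizing by 21+29+20 = 70 gives (3/10, 29/70, 2/7).

(3/10, 29/70, 2/7)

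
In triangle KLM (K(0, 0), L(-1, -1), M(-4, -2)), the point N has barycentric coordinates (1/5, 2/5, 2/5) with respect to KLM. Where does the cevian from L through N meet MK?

(-8/3, -4/3)

Line LN meets MK where the L-coordinate vanishes; zeroing N's L-weight and renormalizing leaves M, K-weights 2/5 : 1/5 → (2/3, 1/3).
So J = (2/3)·M + (1/3)·K = (-8/3, -4/3).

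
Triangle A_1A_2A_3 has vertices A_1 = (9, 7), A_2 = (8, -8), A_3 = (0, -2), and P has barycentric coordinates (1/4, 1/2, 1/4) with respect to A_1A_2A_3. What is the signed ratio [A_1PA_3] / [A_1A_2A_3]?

The signed ratio [A_1PA_3]/[A_1A_2A_3] equals the barycentric coordinate of P at vertex A_2, which is 1/2.

1/2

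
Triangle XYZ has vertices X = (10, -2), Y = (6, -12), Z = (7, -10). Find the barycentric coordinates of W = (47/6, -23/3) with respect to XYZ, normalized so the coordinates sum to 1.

(1/3, 1/6, 1/2)

Signed area of the reference triangle: [XYZ] = ½·(10·(-12−(-10)) + 6·(-10−(-2)) + 7·(-2−(-12))) = ½·(-20 − 48 + 70) = 1.
[WYZ] = ½·((47/6)·(-12−(-10)) + 6·(-10−(-23/3)) + 7·(-23/3−(-12))) = ½·(-47/3 − 14 + 91/3) = 1/3, so the X-coordinate is (1/3)/1 = 1/3.
[XWZ] = ½·(10·(-23/3−(-10)) + (47/6)·(-10−(-2)) + 7·(-2−(-23/3))) = ½·(70/3 − 188/3 + 119/3) = 1/6, so the Y-coordinate is 1/6.
[XYW] = ½·(10·(-12−(-23/3)) + 6·(-23/3−(-2)) + (47/6)·(-2−(-12))) = ½·(-130/3 − 34 + 235/3) = 1/2, so the Z-coordinate is 1/2.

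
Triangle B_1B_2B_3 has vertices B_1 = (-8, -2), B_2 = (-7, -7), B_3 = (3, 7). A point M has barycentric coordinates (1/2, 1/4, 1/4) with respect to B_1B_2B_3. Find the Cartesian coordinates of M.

M = (1/2)·B_1 + (1/4)·B_2 + (1/4)·B_3.
x-coordinate: (1/2)·(-8) + (1/4)·(-7) + (1/4)·3 = -5.
y-coordinate: (1/2)·(-2) + (1/4)·(-7) + (1/4)·7 = -1.

(-5, -1)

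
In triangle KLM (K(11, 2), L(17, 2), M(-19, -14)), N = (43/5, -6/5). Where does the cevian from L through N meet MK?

Barycentric coordinates of N with respect to KLM: (1/5, 3/5, 1/5).
On side MK the L-coordinate is zero; dropping N's L-weight 3/5 and renormalizing the remaining 1/5 : 1/5 gives weights 1/2, 1/2 on M, K.
J = (1/2)·(-19, -14) + (1/2)·(11, 2) = (-4, -6).

(-4, -6)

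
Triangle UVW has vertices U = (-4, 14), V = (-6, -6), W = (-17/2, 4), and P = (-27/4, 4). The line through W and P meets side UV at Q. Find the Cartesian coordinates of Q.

Barycentric coordinates of P with respect to UVW: (1/4, 1/4, 1/2).
On side UV the W-coordinate is zero; dropping P's W-weight 1/2 and renormalizing the remaining 1/4 : 1/4 gives weights 1/2, 1/2 on U, V.
Q = (1/2)·(-4, 14) + (1/2)·(-6, -6) = (-5, 4).

(-5, 4)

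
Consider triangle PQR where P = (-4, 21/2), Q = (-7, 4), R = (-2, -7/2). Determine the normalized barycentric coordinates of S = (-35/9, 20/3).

Signed area of the reference triangle: [PQR] = ½·((-4)·(4−(-7/2)) + (-7)·(-7/2−(21/2)) + (-2)·(21/2−4)) = ½·(-30 + 98 − 13) = 55/2.
[SQR] = ½·((-35/9)·(4−(-7/2)) + (-7)·(-7/2−(20/3)) + (-2)·(20/3−4)) = ½·(-175/6 + 427/6 − 16/3) = 55/3, so the P-coordinate is (55/3)/(55/2) = 2/3.
[PSR] = ½·((-4)·(20/3−(-7/2)) + (-35/9)·(-7/2−(21/2)) + (-2)·(21/2−(20/3))) = ½·(-122/3 + 490/9 − 23/3) = 55/18, so the Q-coordinate is 1/9.
[PQS] = ½·((-4)·(4−(20/3)) + (-7)·(20/3−(21/2)) + (-35/9)·(21/2−4)) = ½·(32/3 + 161/6 − 455/18) = 55/9, so the R-coordinate is 2/9.
Check: 2/3 + 1/9 + 2/9 = 1.

(2/3, 1/9, 2/9)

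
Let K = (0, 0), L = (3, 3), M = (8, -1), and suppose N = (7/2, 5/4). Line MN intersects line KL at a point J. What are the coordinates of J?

(2, 2)

Barycentric coordinates of N with respect to KLM: (1/4, 1/2, 1/4).
On side KL the M-coordinate is zero; dropping N's M-weight 1/4 and renormalizing the remaining 1/4 : 1/2 gives weights 1/3, 2/3 on K, L.
J = (1/3)·(0, 0) + (2/3)·(3, 3) = (2, 2).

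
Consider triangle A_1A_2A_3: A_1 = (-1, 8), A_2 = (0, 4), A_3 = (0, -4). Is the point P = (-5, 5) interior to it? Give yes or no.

no

Barycentric coordinates of P: (5, -51/8, 19/8).
The three coordinates are positive, negative, positive; a point is interior exactly when all three are positive.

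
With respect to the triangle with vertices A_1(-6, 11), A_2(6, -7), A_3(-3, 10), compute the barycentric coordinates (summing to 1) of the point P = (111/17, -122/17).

Signed area of the reference triangle: [A_1A_2A_3] = ½·((-6)·(-7−10) + 6·(10−11) + (-3)·(11−(-7))) = ½·(102 − 6 − 54) = 21.
[PA_2A_3] = ½·((111/17)·(-7−10) + 6·(10−(-122/17)) + (-3)·(-122/17−(-7))) = ½·(-111 + 1752/17 + 9/17) = -63/17, so the A_1-coordinate is (-63/17)/21 = -3/17.
[A_1PA_3] = ½·((-6)·(-122/17−10) + (111/17)·(10−11) + (-3)·(11−(-122/17))) = ½·(1752/17 − 111/17 − 927/17) = 21, so the A_2-coordinate is 1.
[A_1A_2P] = ½·((-6)·(-7−(-122/17)) + 6·(-122/17−11) + (111/17)·(11−(-7))) = ½·(-18/17 − 1854/17 + 1998/17) = 63/17, so the A_3-coordinate is 3/17.
Check: -3/17 + 1 + 3/17 = 1.

(-3/17, 1, 3/17)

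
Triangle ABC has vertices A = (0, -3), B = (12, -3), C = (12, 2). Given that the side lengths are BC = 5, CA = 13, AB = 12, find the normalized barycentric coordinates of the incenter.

(1/6, 13/30, 2/5)

The incenter has barycentric coordinates proportional to the opposite side lengths: (5 : 13 : 12).
Normalizing by 5+13+12 = 30 gives (1/6, 13/30, 2/5).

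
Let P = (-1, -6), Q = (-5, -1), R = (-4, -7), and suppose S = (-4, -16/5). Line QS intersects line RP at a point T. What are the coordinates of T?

(-5/2, -13/2)

Barycentric coordinates of S with respect to PQR: (1/5, 3/5, 1/5).
On side RP the Q-coordinate is zero; dropping S's Q-weight 3/5 and renormalizing the remaining 1/5 : 1/5 gives weights 1/2, 1/2 on R, P.
T = (1/2)·(-4, -7) + (1/2)·(-1, -6) = (-5/2, -13/2).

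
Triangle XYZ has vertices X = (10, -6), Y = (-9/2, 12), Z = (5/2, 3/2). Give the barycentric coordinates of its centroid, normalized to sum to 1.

(1/3, 1/3, 1/3)

The centroid is the average of the vertices, so each weight is 1/3.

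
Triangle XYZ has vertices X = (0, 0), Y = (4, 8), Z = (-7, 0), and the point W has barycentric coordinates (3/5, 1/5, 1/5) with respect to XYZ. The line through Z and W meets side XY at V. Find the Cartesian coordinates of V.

Line ZW meets XY where the Z-coordinate vanishes; zeroing W's Z-weight and renormalizing leaves X, Y-weights 3/5 : 1/5 → (3/4, 1/4).
So V = (3/4)·X + (1/4)·Y = (1, 2).

(1, 2)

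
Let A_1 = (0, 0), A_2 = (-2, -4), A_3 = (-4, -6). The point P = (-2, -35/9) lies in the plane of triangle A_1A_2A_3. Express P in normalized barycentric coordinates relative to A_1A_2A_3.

(1/18, 8/9, 1/18)

Signed area of the reference triangle: [A_1A_2A_3] = ½·(0·(-4−(-6)) + (-2)·(-6−0) + (-4)·(0−(-4))) = ½·(0 + 12 − 16) = -2.
[PA_2A_3] = ½·((-2)·(-4−(-6)) + (-2)·(-6−(-35/9)) + (-4)·(-35/9−(-4))) = ½·(-4 + 38/9 − 4/9) = -1/9, so the A_1-coordinate is (-1/9)/(-2) = 1/18.
[A_1PA_3] = ½·(0·(-35/9−(-6)) + (-2)·(-6−0) + (-4)·(0−(-35/9))) = ½·(0 + 12 − 140/9) = -16/9, so the A_2-coordinate is 8/9.
[A_1A_2P] = ½·(0·(-4−(-35/9)) + (-2)·(-35/9−0) + (-2)·(0−(-4))) = ½·(0 + 70/9 − 8) = -1/9, so the A_3-coordinate is 1/18.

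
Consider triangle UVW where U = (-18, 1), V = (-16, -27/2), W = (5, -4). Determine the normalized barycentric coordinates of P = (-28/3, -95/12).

Signed area of the reference triangle: [UVW] = ½·((-18)·(-27/2−(-4)) + (-16)·(-4−1) + 5·(1−(-27/2))) = ½·(171 + 80 + 145/2) = 647/4.
[PVW] = ½·((-28/3)·(-27/2−(-4)) + (-16)·(-4−(-95/12)) + 5·(-95/12−(-27/2))) = ½·(266/3 − 188/3 + 335/12) = 647/24, so the U-coordinate is (647/24)/(647/4) = 1/6.
[UPW] = ½·((-18)·(-95/12−(-4)) + (-28/3)·(-4−1) + 5·(1−(-95/12))) = ½·(141/2 + 140/3 + 535/12) = 647/8, so the V-coordinate is 1/2.
[UVP] = ½·((-18)·(-27/2−(-95/12)) + (-16)·(-95/12−1) + (-28/3)·(1−(-27/2))) = ½·(201/2 + 428/3 − 406/3) = 647/12, so the W-coordinate is 1/3.

(1/6, 1/2, 1/3)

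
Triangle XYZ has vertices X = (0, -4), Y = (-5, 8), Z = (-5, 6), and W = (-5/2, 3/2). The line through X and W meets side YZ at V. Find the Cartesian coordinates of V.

Barycentric coordinates of W with respect to XYZ: (1/2, 1/4, 1/4).
On side YZ the X-coordinate is zero; dropping W's X-weight 1/2 and renormalizing the remaining 1/4 : 1/4 gives weights 1/2, 1/2 on Y, Z.
V = (1/2)·(-5, 8) + (1/2)·(-5, 6) = (-5, 7).

(-5, 7)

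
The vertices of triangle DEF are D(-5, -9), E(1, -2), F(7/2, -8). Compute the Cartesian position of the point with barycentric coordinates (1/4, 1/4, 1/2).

G = (1/4)·D + (1/4)·E + (1/2)·F.
x-coordinate: (1/4)·(-5) + (1/4)·1 + (1/2)·(7/2) = 3/4.
y-coordinate: (1/4)·(-9) + (1/4)·(-2) + (1/2)·(-8) = -27/4.

(3/4, -27/4)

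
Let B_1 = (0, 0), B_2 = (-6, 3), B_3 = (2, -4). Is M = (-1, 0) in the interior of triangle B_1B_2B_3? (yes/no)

yes

Barycentric coordinates of M: (11/18, 2/9, 1/6).
The three coordinates are positive, positive, positive; a point is interior exactly when all three are positive.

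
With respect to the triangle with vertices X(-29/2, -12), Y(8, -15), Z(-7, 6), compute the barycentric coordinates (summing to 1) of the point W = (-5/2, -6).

Signed area of the reference triangle: [XYZ] = ½·((-29/2)·(-15−6) + 8·(6−(-12)) + (-7)·(-12−(-15))) = ½·(609/2 + 144 − 21) = 855/4.
[WYZ] = ½·((-5/2)·(-15−6) + 8·(6−(-6)) + (-7)·(-6−(-15))) = ½·(105/2 + 96 − 63) = 171/4, so the X-coordinate is (171/4)/(855/4) = 1/5.
[XWZ] = ½·((-29/2)·(-6−6) + (-5/2)·(6−(-12)) + (-7)·(-12−(-6))) = ½·(174 − 45 + 42) = 171/2, so the Y-coordinate is 2/5.
[XYW] = ½·((-29/2)·(-15−(-6)) + 8·(-6−(-12)) + (-5/2)·(-12−(-15))) = ½·(261/2 + 48 − 15/2) = 171/2, so the Z-coordinate is 2/5.

(1/5, 2/5, 2/5)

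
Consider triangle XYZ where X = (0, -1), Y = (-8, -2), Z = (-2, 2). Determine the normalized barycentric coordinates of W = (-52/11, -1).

(3/11, 6/11, 2/11)

Signed area of the reference triangle: [XYZ] = ½·(0·(-2−2) + (-8)·(2−(-1)) + (-2)·(-1−(-2))) = ½·(0 − 24 − 2) = -13.
[WYZ] = ½·((-52/11)·(-2−2) + (-8)·(2−(-1)) + (-2)·(-1−(-2))) = ½·(208/11 − 24 − 2) = -39/11, so the X-coordinate is (-39/11)/(-13) = 3/11.
[XWZ] = ½·(0·(-1−2) + (-52/11)·(2−(-1)) + (-2)·(-1−(-1))) = ½·(0 − 156/11 + 0) = -78/11, so the Y-coordinate is 6/11.
[XYW] = ½·(0·(-2−(-1)) + (-8)·(-1−(-1)) + (-52/11)·(-1−(-2))) = ½·(0 + 0 − 52/11) = -26/11, so the Z-coordinate is 2/11.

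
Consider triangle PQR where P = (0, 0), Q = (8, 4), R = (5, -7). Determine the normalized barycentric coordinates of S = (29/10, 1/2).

Signed area of the reference triangle: [PQR] = ½·(0·(4−(-7)) + 8·(-7−0) + 5·(0−4)) = ½·(0 − 56 − 20) = -38.
[SQR] = ½·((29/10)·(4−(-7)) + 8·(-7−(1/2)) + 5·(1/2−4)) = ½·(319/10 − 60 − 35/2) = -114/5, so the P-coordinate is (-114/5)/(-38) = 3/5.
[PSR] = ½·(0·(1/2−(-7)) + (29/10)·(-7−0) + 5·(0−(1/2))) = ½·(0 − 203/10 − 5/2) = -57/5, so the Q-coordinate is 3/10.
[PQS] = ½·(0·(4−(1/2)) + 8·(1/2−0) + (29/10)·(0−4)) = ½·(0 + 4 − 58/5) = -19/5, so the R-coordinate is 1/10.
Check: 3/5 + 3/10 + 1/10 = 1.

(3/5, 3/10, 1/10)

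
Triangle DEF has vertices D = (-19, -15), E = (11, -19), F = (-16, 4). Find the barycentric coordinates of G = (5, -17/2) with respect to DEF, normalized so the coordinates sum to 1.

(-1/4, 3/4, 1/2)

Signed area of the reference triangle: [DEF] = ½·((-19)·(-19−4) + 11·(4−(-15)) + (-16)·(-15−(-19))) = ½·(437 + 209 − 64) = 291.
[GEF] = ½·(5·(-19−4) + 11·(4−(-17/2)) + (-16)·(-17/2−(-19))) = ½·(-115 + 275/2 − 168) = -291/4, so the D-coordinate is (-291/4)/291 = -1/4.
[DGF] = ½·((-19)·(-17/2−4) + 5·(4−(-15)) + (-16)·(-15−(-17/2))) = ½·(475/2 + 95 + 104) = 873/4, so the E-coordinate is 3/4.
[DEG] = ½·((-19)·(-19−(-17/2)) + 11·(-17/2−(-15)) + 5·(-15−(-19))) = ½·(399/2 + 143/2 + 20) = 291/2, so the F-coordinate is 1/2.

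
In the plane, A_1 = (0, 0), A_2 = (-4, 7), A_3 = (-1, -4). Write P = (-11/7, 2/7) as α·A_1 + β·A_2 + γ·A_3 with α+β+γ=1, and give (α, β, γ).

Signed area of the reference triangle: [A_1A_2A_3] = ½·(0·(7−(-4)) + (-4)·(-4−0) + (-1)·(0−7)) = ½·(0 + 16 + 7) = 23/2.
[PA_2A_3] = ½·((-11/7)·(7−(-4)) + (-4)·(-4−(2/7)) + (-1)·(2/7−7)) = ½·(-121/7 + 120/7 + 47/7) = 23/7, so the A_1-coordinate is (23/7)/(23/2) = 2/7.
[A_1PA_3] = ½·(0·(2/7−(-4)) + (-11/7)·(-4−0) + (-1)·(0−(2/7))) = ½·(0 + 44/7 + 2/7) = 23/7, so the A_2-coordinate is 2/7.
[A_1A_2P] = ½·(0·(7−(2/7)) + (-4)·(2/7−0) + (-11/7)·(0−7)) = ½·(0 − 8/7 + 11) = 69/14, so the A_3-coordinate is 3/7.

(2/7, 2/7, 3/7)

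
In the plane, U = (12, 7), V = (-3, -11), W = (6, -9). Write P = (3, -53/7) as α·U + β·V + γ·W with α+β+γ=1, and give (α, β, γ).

(1/7, 3/7, 3/7)

Signed area of the reference triangle: [UVW] = ½·(12·(-11−(-9)) + (-3)·(-9−7) + 6·(7−(-11))) = ½·(-24 + 48 + 108) = 66.
[PVW] = ½·(3·(-11−(-9)) + (-3)·(-9−(-53/7)) + 6·(-53/7−(-11))) = ½·(-6 + 30/7 + 144/7) = 66/7, so the U-coordinate is (66/7)/66 = 1/7.
[UPW] = ½·(12·(-53/7−(-9)) + 3·(-9−7) + 6·(7−(-53/7))) = ½·(120/7 − 48 + 612/7) = 198/7, so the V-coordinate is 3/7.
[UVP] = ½·(12·(-11−(-53/7)) + (-3)·(-53/7−7) + 3·(7−(-11))) = ½·(-288/7 + 306/7 + 54) = 198/7, so the W-coordinate is 3/7.
Check: 1/7 + 3/7 + 3/7 = 1.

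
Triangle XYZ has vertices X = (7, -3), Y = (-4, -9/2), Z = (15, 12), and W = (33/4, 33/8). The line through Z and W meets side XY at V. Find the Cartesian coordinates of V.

(3/2, -15/4)

Barycentric coordinates of W with respect to XYZ: (1/4, 1/4, 1/2).
On side XY the Z-coordinate is zero; dropping W's Z-weight 1/2 and renormalizing the remaining 1/4 : 1/4 gives weights 1/2, 1/2 on X, Y.
V = (1/2)·(7, -3) + (1/2)·(-4, -9/2) = (3/2, -15/4).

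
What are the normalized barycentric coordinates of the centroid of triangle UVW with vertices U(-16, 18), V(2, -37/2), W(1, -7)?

(1/3, 1/3, 1/3)

The centroid is the average of the vertices, so each weight is 1/3.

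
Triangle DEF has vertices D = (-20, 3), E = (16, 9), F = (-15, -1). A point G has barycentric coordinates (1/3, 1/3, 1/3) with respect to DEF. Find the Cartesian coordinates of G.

G = (1/3)·D + (1/3)·E + (1/3)·F.
x-coordinate: (1/3)·(-20) + (1/3)·16 + (1/3)·(-15) = -19/3.
y-coordinate: (1/3)·3 + (1/3)·9 + (1/3)·(-1) = 11/3.

(-19/3, 11/3)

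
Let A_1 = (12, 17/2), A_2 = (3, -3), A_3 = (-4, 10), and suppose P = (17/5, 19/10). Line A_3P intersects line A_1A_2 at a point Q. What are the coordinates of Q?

Barycentric coordinates of P with respect to A_1A_2A_3: (1/5, 3/5, 1/5).
On side A_1A_2 the A_3-coordinate is zero; dropping P's A_3-weight 1/5 and renormalizing the remaining 1/5 : 3/5 gives weights 1/4, 3/4 on A_1, A_2.
Q = (1/4)·(12, 17/2) + (3/4)·(3, -3) = (21/4, -1/8).

(21/4, -1/8)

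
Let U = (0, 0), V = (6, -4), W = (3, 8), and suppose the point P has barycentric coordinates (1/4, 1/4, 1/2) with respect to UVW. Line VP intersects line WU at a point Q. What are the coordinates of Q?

Line VP meets WU where the V-coordinate vanishes; zeroing P's V-weight and renormalizing leaves W, U-weights 1/2 : 1/4 → (2/3, 1/3).
So Q = (2/3)·W + (1/3)·U = (2, 16/3).

(2, 16/3)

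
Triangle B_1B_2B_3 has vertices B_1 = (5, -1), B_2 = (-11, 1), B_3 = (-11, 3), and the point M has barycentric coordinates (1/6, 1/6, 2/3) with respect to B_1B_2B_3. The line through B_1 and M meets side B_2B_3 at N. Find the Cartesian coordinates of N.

(-11, 13/5)

Line B_1M meets B_2B_3 where the B_1-coordinate vanishes; zeroing M's B_1-weight and renormalizing leaves B_2, B_3-weights 1/6 : 2/3 → (1/5, 4/5).
So N = (1/5)·B_2 + (4/5)·B_3 = (-11, 13/5).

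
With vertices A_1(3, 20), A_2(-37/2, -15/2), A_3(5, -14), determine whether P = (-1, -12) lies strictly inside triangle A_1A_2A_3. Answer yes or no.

Barycentric coordinates of P: (4/393, 100/393, 289/393).
The three coordinates are positive, positive, positive; a point is interior exactly when all three are positive.

yes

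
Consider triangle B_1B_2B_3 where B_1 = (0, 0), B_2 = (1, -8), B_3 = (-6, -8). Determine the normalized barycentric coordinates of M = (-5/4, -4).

(1/2, 1/4, 1/4)

Signed area of the reference triangle: [B_1B_2B_3] = ½·(0·(-8−(-8)) + 1·(-8−0) + (-6)·(0−(-8))) = ½·(0 − 8 − 48) = -28.
[MB_2B_3] = ½·((-5/4)·(-8−(-8)) + 1·(-8−(-4)) + (-6)·(-4−(-8))) = ½·(0 − 4 − 24) = -14, so the B_1-coordinate is (-14)/(-28) = 1/2.
[B_1MB_3] = ½·(0·(-4−(-8)) + (-5/4)·(-8−0) + (-6)·(0−(-4))) = ½·(0 + 10 − 24) = -7, so the B_2-coordinate is 1/4.
[B_1B_2M] = ½·(0·(-8−(-4)) + 1·(-4−0) + (-5/4)·(0−(-8))) = ½·(0 − 4 − 10) = -7, so the B_3-coordinate is 1/4.
Check: 1/2 + 1/4 + 1/4 = 1.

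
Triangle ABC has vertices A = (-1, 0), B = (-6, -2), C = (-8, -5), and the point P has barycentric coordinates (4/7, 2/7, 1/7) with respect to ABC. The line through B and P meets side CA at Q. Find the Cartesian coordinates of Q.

Line BP meets CA where the B-coordinate vanishes; zeroing P's B-weight and renormalizing leaves C, A-weights 1/7 : 4/7 → (1/5, 4/5).
So Q = (1/5)·C + (4/5)·A = (-12/5, -1).

(-12/5, -1)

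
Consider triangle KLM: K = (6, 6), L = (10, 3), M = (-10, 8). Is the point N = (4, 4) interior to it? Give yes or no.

Barycentric coordinates of N: (-1/4, 9/10, 7/20).
The three coordinates are negative, positive, positive; a point is interior exactly when all three are positive.

no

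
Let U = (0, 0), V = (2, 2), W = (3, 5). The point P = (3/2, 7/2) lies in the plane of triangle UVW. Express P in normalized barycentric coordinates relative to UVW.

(3/4, -3/4, 1)

Signed area of the reference triangle: [UVW] = ½·(0·(2−5) + 2·(5−0) + 3·(0−2)) = ½·(0 + 10 − 6) = 2.
[PVW] = ½·((3/2)·(2−5) + 2·(5−(7/2)) + 3·(7/2−2)) = ½·(-9/2 + 3 + 9/2) = 3/2, so the U-coordinate is (3/2)/2 = 3/4.
[UPW] = ½·(0·(7/2−5) + (3/2)·(5−0) + 3·(0−(7/2))) = ½·(0 + 15/2 − 21/2) = -3/2, so the V-coordinate is -3/4.
[UVP] = ½·(0·(2−(7/2)) + 2·(7/2−0) + (3/2)·(0−2)) = ½·(0 + 7 − 3) = 2, so the W-coordinate is 1.
Check: 3/4 − 3/4 + 1 = 1.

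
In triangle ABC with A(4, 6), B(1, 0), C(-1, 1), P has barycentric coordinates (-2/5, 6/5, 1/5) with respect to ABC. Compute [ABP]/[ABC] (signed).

1/5

The signed ratio [ABP]/[ABC] equals the barycentric coordinate of P at vertex C, which is 1/5.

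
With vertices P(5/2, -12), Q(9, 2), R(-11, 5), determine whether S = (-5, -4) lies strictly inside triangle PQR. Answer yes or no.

Barycentric coordinates of S: (324/599, -39/599, 314/599).
The three coordinates are positive, negative, positive; a point is interior exactly when all three are positive.

no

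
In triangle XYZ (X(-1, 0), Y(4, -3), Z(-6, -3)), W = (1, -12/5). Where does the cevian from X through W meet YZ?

Barycentric coordinates of W with respect to XYZ: (1/5, 3/5, 1/5).
On side YZ the X-coordinate is zero; dropping W's X-weight 1/5 and renormalizing the remaining 3/5 : 1/5 gives weights 3/4, 1/4 on Y, Z.
V = (3/4)·(4, -3) + (1/4)·(-6, -3) = (3/2, -3).

(3/2, -3)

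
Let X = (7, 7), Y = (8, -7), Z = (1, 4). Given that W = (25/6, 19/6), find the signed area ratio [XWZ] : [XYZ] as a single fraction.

[XYZ] = ½·(7·(-7−4) + 8·(4−7) + 1·(7−(-7))) = ½·(-77 − 24 + 14) = -87/2.
[XWZ] = ½·(7·(19/6−4) + (25/6)·(4−7) + 1·(7−(19/6))) = ½·(-35/6 − 25/2 + 23/6) = -29/4, so the ratio is (-29/4)/(-87/2) = 1/6.

1/6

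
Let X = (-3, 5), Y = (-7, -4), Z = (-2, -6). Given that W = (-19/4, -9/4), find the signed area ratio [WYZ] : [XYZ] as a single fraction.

[XYZ] = ½·((-3)·(-4−(-6)) + (-7)·(-6−5) + (-2)·(5−(-4))) = ½·(-6 + 77 − 18) = 53/2.
[WYZ] = ½·((-19/4)·(-4−(-6)) + (-7)·(-6−(-9/4)) + (-2)·(-9/4−(-4))) = ½·(-19/2 + 105/4 − 7/2) = 53/8, so the ratio is (53/8)/(53/2) = 1/4.

1/4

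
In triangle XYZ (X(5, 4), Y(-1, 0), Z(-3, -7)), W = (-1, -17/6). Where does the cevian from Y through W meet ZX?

(-1, -17/4)

Barycentric coordinates of W with respect to XYZ: (1/6, 1/3, 1/2).
On side ZX the Y-coordinate is zero; dropping W's Y-weight 1/3 and renormalizing the remaining 1/2 : 1/6 gives weights 3/4, 1/4 on Z, X.
V = (3/4)·(-3, -7) + (1/4)·(5, 4) = (-1, -17/4).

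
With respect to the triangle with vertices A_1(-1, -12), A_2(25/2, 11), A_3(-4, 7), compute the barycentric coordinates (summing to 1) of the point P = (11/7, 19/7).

(2/7, 2/7, 3/7)

Signed area of the reference triangle: [A_1A_2A_3] = ½·((-1)·(11−7) + (25/2)·(7−(-12)) + (-4)·(-12−11)) = ½·(-4 + 475/2 + 92) = 651/4.
[PA_2A_3] = ½·((11/7)·(11−7) + (25/2)·(7−(19/7)) + (-4)·(19/7−11)) = ½·(44/7 + 375/7 + 232/7) = 93/2, so the A_1-coordinate is (93/2)/(651/4) = 2/7.
[A_1PA_3] = ½·((-1)·(19/7−7) + (11/7)·(7−(-12)) + (-4)·(-12−(19/7))) = ½·(30/7 + 209/7 + 412/7) = 93/2, so the A_2-coordinate is 2/7.
[A_1A_2P] = ½·((-1)·(11−(19/7)) + (25/2)·(19/7−(-12)) + (11/7)·(-12−11)) = ½·(-58/7 + 2575/14 − 253/7) = 279/4, so the A_3-coordinate is 3/7.
Check: 2/7 + 2/7 + 3/7 = 1.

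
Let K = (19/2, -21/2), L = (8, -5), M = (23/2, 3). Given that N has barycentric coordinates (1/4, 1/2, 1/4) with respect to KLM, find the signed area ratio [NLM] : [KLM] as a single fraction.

The signed ratio [NLM]/[KLM] equals the barycentric coordinate of N at vertex K, which is 1/4.

1/4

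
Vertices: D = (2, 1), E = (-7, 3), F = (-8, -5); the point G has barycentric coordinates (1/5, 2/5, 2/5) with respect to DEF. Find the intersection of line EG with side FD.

Line EG meets FD where the E-coordinate vanishes; zeroing G's E-weight and renormalizing leaves F, D-weights 2/5 : 1/5 → (2/3, 1/3).
So H = (2/3)·F + (1/3)·D = (-14/3, -3).

(-14/3, -3)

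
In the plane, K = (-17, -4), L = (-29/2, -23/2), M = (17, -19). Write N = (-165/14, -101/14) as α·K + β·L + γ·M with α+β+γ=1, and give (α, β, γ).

(5/7, 1/7, 1/7)

Signed area of the reference triangle: [KLM] = ½·((-17)·(-23/2−(-19)) + (-29/2)·(-19−(-4)) + 17·(-4−(-23/2))) = ½·(-255/2 + 435/2 + 255/2) = 435/4.
[NLM] = ½·((-165/14)·(-23/2−(-19)) + (-29/2)·(-19−(-101/14)) + 17·(-101/14−(-23/2))) = ½·(-2475/28 + 4785/28 + 510/7) = 2175/28, so the K-coordinate is (2175/28)/(435/4) = 5/7.
[KNM] = ½·((-17)·(-101/14−(-19)) + (-165/14)·(-19−(-4)) + 17·(-4−(-101/14))) = ½·(-2805/14 + 2475/14 + 765/14) = 435/28, so the L-coordinate is 1/7.
[KLN] = ½·((-17)·(-23/2−(-101/14)) + (-29/2)·(-101/14−(-4)) + (-165/14)·(-4−(-23/2))) = ½·(510/7 + 1305/28 − 2475/28) = 435/28, so the M-coordinate is 1/7.
Check: 5/7 + 1/7 + 1/7 = 1.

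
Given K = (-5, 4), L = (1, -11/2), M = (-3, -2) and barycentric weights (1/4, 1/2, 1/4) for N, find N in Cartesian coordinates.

(-3/2, -9/4)

N = (1/4)·K + (1/2)·L + (1/4)·M.
x-coordinate: (1/4)·(-5) + (1/2)·1 + (1/4)·(-3) = -3/2.
y-coordinate: (1/4)·4 + (1/2)·(-11/2) + (1/4)·(-2) = -9/4.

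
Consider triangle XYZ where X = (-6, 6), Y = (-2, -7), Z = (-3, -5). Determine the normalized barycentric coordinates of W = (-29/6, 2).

Signed area of the reference triangle: [XYZ] = ½·((-6)·(-7−(-5)) + (-2)·(-5−6) + (-3)·(6−(-7))) = ½·(12 + 22 − 39) = -5/2.
[WYZ] = ½·((-29/6)·(-7−(-5)) + (-2)·(-5−2) + (-3)·(2−(-7))) = ½·(29/3 + 14 − 27) = -5/3, so the X-coordinate is (-5/3)/(-5/2) = 2/3.
[XWZ] = ½·((-6)·(2−(-5)) + (-29/6)·(-5−6) + (-3)·(6−2)) = ½·(-42 + 319/6 − 12) = -5/12, so the Y-coordinate is 1/6.
[XYW] = ½·((-6)·(-7−2) + (-2)·(2−6) + (-29/6)·(6−(-7))) = ½·(54 + 8 − 377/6) = -5/12, so the Z-coordinate is 1/6.
Check: 2/3 + 1/6 + 1/6 = 1.

(2/3, 1/6, 1/6)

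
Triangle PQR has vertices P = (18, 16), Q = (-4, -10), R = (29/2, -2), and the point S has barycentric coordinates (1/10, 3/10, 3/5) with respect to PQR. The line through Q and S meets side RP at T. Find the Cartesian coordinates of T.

Line QS meets RP where the Q-coordinate vanishes; zeroing S's Q-weight and renormalizing leaves R, P-weights 3/5 : 1/10 → (6/7, 1/7).
So T = (6/7)·R + (1/7)·P = (15, 4/7).

(15, 4/7)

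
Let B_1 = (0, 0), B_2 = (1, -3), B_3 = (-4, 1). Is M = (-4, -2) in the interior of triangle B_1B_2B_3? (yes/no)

no

Barycentric coordinates of M: (-15/11, 12/11, 14/11).
The three coordinates are negative, positive, positive; a point is interior exactly when all three are positive.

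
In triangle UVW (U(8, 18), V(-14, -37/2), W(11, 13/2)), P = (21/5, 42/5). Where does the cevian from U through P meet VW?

Barycentric coordinates of P with respect to UVW: (3/5, 1/5, 1/5).
On side VW the U-coordinate is zero; dropping P's U-weight 3/5 and renormalizing the remaining 1/5 : 1/5 gives weights 1/2, 1/2 on V, W.
Q = (1/2)·(-14, -37/2) + (1/2)·(11, 13/2) = (-3/2, -6).

(-3/2, -6)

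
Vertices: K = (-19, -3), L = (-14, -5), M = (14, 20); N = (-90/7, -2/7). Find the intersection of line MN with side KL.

(-52/3, -11/3)

Barycentric coordinates of N with respect to KLM: (4/7, 2/7, 1/7).
On side KL the M-coordinate is zero; dropping N's M-weight 1/7 and renormalizing the remaining 4/7 : 2/7 gives weights 2/3, 1/3 on K, L.
J = (2/3)·(-19, -3) + (1/3)·(-14, -5) = (-52/3, -11/3).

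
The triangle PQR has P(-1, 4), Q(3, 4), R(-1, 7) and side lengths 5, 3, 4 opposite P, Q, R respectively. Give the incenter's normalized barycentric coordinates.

The incenter has barycentric coordinates proportional to the opposite side lengths: (5 : 3 : 4).
Normalizing by 5+3+4 = 12 gives (5/12, 1/4, 1/3).

(5/12, 1/4, 1/3)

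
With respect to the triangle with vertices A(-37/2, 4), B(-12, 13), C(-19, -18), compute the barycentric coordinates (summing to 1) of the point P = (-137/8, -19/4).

(1/4, 1/4, 1/2)

Signed area of the reference triangle: [ABC] = ½·((-37/2)·(13−(-18)) + (-12)·(-18−4) + (-19)·(4−13)) = ½·(-1147/2 + 264 + 171) = -277/4.
[PBC] = ½·((-137/8)·(13−(-18)) + (-12)·(-18−(-19/4)) + (-19)·(-19/4−13)) = ½·(-4247/8 + 159 + 1349/4) = -277/16, so the A-coordinate is (-277/16)/(-277/4) = 1/4.
[APC] = ½·((-37/2)·(-19/4−(-18)) + (-137/8)·(-18−4) + (-19)·(4−(-19/4))) = ½·(-1961/8 + 1507/4 − 665/4) = -277/16, so the B-coordinate is 1/4.
[ABP] = ½·((-37/2)·(13−(-19/4)) + (-12)·(-19/4−4) + (-137/8)·(4−13)) = ½·(-2627/8 + 105 + 1233/8) = -277/8, so the C-coordinate is 1/2.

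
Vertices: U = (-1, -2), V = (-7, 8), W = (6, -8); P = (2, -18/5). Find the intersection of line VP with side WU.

Barycentric coordinates of P with respect to UVW: (1/5, 1/5, 3/5).
On side WU the V-coordinate is zero; dropping P's V-weight 1/5 and renormalizing the remaining 3/5 : 1/5 gives weights 3/4, 1/4 on W, U.
Q = (3/4)·(6, -8) + (1/4)·(-1, -2) = (17/4, -13/2).

(17/4, -13/2)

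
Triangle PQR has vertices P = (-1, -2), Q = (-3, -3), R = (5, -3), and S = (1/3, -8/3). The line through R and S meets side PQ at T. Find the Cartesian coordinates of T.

Barycentric coordinates of S with respect to PQR: (1/3, 1/3, 1/3).
On side PQ the R-coordinate is zero; dropping S's R-weight 1/3 and renormalizing the remaining 1/3 : 1/3 gives weights 1/2, 1/2 on P, Q.
T = (1/2)·(-1, -2) + (1/2)·(-3, -3) = (-2, -5/2).

(-2, -5/2)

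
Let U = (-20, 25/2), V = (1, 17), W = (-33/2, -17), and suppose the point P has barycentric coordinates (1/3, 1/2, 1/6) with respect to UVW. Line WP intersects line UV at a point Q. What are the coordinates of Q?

(-37/5, 76/5)

Line WP meets UV where the W-coordinate vanishes; zeroing P's W-weight and renormalizing leaves U, V-weights 1/3 : 1/2 → (2/5, 3/5).
So Q = (2/5)·U + (3/5)·V = (-37/5, 76/5).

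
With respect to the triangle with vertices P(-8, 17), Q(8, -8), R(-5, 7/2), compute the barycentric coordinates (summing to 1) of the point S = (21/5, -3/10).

(2/5, 4/5, -1/5)

Signed area of the reference triangle: [PQR] = ½·((-8)·(-8−(7/2)) + 8·(7/2−17) + (-5)·(17−(-8))) = ½·(92 − 108 − 125) = -141/2.
[SQR] = ½·((21/5)·(-8−(7/2)) + 8·(7/2−(-3/10)) + (-5)·(-3/10−(-8))) = ½·(-483/10 + 152/5 − 77/2) = -141/5, so the P-coordinate is (-141/5)/(-141/2) = 2/5.
[PSR] = ½·((-8)·(-3/10−(7/2)) + (21/5)·(7/2−17) + (-5)·(17−(-3/10))) = ½·(152/5 − 567/10 − 173/2) = -282/5, so the Q-coordinate is 4/5.
[PQS] = ½·((-8)·(-8−(-3/10)) + 8·(-3/10−17) + (21/5)·(17−(-8))) = ½·(308/5 − 692/5 + 105) = 141/10, so the R-coordinate is -1/5.
Check: 2/5 + 4/5 − 1/5 = 1.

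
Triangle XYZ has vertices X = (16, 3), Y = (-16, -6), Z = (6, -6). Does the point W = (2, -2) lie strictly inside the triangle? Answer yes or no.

yes

Barycentric coordinates of W: (4/9, 38/99, 17/99).
The three coordinates are positive, positive, positive; a point is interior exactly when all three are positive.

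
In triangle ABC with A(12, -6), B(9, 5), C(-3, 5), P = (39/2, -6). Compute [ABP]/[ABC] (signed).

[ABC] = ½·(12·(5−5) + 9·(5−(-6)) + (-3)·(-6−5)) = ½·(0 + 99 + 33) = 66.
[ABP] = ½·(12·(5−(-6)) + 9·(-6−(-6)) + (39/2)·(-6−5)) = ½·(132 + 0 − 429/2) = -165/4, so the ratio is (-165/4)/66 = -5/8.

-5/8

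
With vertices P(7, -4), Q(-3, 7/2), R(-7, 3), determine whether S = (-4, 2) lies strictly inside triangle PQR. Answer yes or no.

yes

Barycentric coordinates of S: (11/70, 1/5, 9/14).
The three coordinates are positive, positive, positive; a point is interior exactly when all three are positive.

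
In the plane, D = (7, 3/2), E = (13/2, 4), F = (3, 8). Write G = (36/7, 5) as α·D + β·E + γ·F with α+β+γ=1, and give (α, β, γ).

Signed area of the reference triangle: [DEF] = ½·(7·(4−8) + (13/2)·(8−(3/2)) + 3·(3/2−4)) = ½·(-28 + 169/4 − 15/2) = 27/8.
[GEF] = ½·((36/7)·(4−8) + (13/2)·(8−5) + 3·(5−4)) = ½·(-144/7 + 39/2 + 3) = 27/28, so the D-coordinate is (27/28)/(27/8) = 2/7.
[DGF] = ½·(7·(5−8) + (36/7)·(8−(3/2)) + 3·(3/2−5)) = ½·(-21 + 234/7 − 21/2) = 27/28, so the E-coordinate is 2/7.
[DEG] = ½·(7·(4−5) + (13/2)·(5−(3/2)) + (36/7)·(3/2−4)) = ½·(-7 + 91/4 − 90/7) = 81/56, so the F-coordinate is 3/7.
Check: 2/7 + 2/7 + 3/7 = 1.

(2/7, 2/7, 3/7)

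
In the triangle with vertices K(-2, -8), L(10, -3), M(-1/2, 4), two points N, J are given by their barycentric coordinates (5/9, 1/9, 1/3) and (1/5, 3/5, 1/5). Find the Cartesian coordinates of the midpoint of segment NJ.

Barycentric coordinates of the midpoint are the average: (17/45, 16/45, 4/15).
Converting: (17/45)·K + (16/45)·L + (4/15)·M = (8/3, -136/45).

(8/3, -136/45)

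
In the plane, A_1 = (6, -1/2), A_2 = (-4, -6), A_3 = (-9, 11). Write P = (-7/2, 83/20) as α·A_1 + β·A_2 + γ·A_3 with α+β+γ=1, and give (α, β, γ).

(3/10, 1/5, 1/2)

Signed area of the reference triangle: [A_1A_2A_3] = ½·(6·(-6−11) + (-4)·(11−(-1/2)) + (-9)·(-1/2−(-6))) = ½·(-102 − 46 − 99/2) = -395/4.
[PA_2A_3] = ½·((-7/2)·(-6−11) + (-4)·(11−(83/20)) + (-9)·(83/20−(-6))) = ½·(119/2 − 137/5 − 1827/20) = -237/8, so the A_1-coordinate is (-237/8)/(-395/4) = 3/10.
[A_1PA_3] = ½·(6·(83/20−11) + (-7/2)·(11−(-1/2)) + (-9)·(-1/2−(83/20))) = ½·(-411/10 − 161/4 + 837/20) = -79/4, so the A_2-coordinate is 1/5.
[A_1A_2P] = ½·(6·(-6−(83/20)) + (-4)·(83/20−(-1/2)) + (-7/2)·(-1/2−(-6))) = ½·(-609/10 − 93/5 − 77/4) = -395/8, so the A_3-coordinate is 1/2.
Check: 3/10 + 1/5 + 1/2 = 1.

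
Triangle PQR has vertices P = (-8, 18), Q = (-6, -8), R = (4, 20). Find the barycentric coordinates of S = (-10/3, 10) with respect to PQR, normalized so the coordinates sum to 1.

(1/3, 1/3, 1/3)

Signed area of the reference triangle: [PQR] = ½·((-8)·(-8−20) + (-6)·(20−18) + 4·(18−(-8))) = ½·(224 − 12 + 104) = 158.
[SQR] = ½·((-10/3)·(-8−20) + (-6)·(20−10) + 4·(10−(-8))) = ½·(280/3 − 60 + 72) = 158/3, so the P-coordinate is (158/3)/158 = 1/3.
[PSR] = ½·((-8)·(10−20) + (-10/3)·(20−18) + 4·(18−10)) = ½·(80 − 20/3 + 32) = 158/3, so the Q-coordinate is 1/3.
[PQS] = ½·((-8)·(-8−10) + (-6)·(10−18) + (-10/3)·(18−(-8))) = ½·(144 + 48 − 260/3) = 158/3, so the R-coordinate is 1/3.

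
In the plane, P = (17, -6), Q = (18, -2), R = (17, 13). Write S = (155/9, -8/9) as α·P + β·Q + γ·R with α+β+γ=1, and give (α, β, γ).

(5/9, 2/9, 2/9)

Signed area of the reference triangle: [PQR] = ½·(17·(-2−13) + 18·(13−(-6)) + 17·(-6−(-2))) = ½·(-255 + 342 − 68) = 19/2.
[SQR] = ½·((155/9)·(-2−13) + 18·(13−(-8/9)) + 17·(-8/9−(-2))) = ½·(-775/3 + 250 + 170/9) = 95/18, so the P-coordinate is (95/18)/(19/2) = 5/9.
[PSR] = ½·(17·(-8/9−13) + (155/9)·(13−(-6)) + 17·(-6−(-8/9))) = ½·(-2125/9 + 2945/9 − 782/9) = 19/9, so the Q-coordinate is 2/9.
[PQS] = ½·(17·(-2−(-8/9)) + 18·(-8/9−(-6)) + (155/9)·(-6−(-2))) = ½·(-170/9 + 92 − 620/9) = 19/9, so the R-coordinate is 2/9.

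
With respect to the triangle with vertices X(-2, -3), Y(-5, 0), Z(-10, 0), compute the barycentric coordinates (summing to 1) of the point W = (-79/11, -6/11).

Signed area of the reference triangle: [XYZ] = ½·((-2)·(0−0) + (-5)·(0−(-3)) + (-10)·(-3−0)) = ½·(0 − 15 + 30) = 15/2.
[WYZ] = ½·((-79/11)·(0−0) + (-5)·(0−(-6/11)) + (-10)·(-6/11−0)) = ½·(0 − 30/11 + 60/11) = 15/11, so the X-coordinate is (15/11)/(15/2) = 2/11.
[XWZ] = ½·((-2)·(-6/11−0) + (-79/11)·(0−(-3)) + (-10)·(-3−(-6/11))) = ½·(12/11 − 237/11 + 270/11) = 45/22, so the Y-coordinate is 3/11.
[XYW] = ½·((-2)·(0−(-6/11)) + (-5)·(-6/11−(-3)) + (-79/11)·(-3−0)) = ½·(-12/11 − 135/11 + 237/11) = 45/11, so the Z-coordinate is 6/11.

(2/11, 3/11, 6/11)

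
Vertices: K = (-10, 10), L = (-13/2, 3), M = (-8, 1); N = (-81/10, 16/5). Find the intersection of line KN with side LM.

Barycentric coordinates of N with respect to KLM: (1/5, 1/5, 3/5).
On side LM the K-coordinate is zero; dropping N's K-weight 1/5 and renormalizing the remaining 1/5 : 3/5 gives weights 1/4, 3/4 on L, M.
J = (1/4)·(-13/2, 3) + (3/4)·(-8, 1) = (-61/8, 3/2).

(-61/8, 3/2)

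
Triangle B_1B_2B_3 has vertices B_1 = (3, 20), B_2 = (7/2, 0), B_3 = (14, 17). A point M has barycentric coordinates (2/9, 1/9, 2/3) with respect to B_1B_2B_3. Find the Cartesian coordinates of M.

(187/18, 142/9)

M = (2/9)·B_1 + (1/9)·B_2 + (2/3)·B_3.
x-coordinate: (2/9)·3 + (1/9)·(7/2) + (2/3)·14 = 187/18.
y-coordinate: (2/9)·20 + (1/9)·0 + (2/3)·17 = 142/9.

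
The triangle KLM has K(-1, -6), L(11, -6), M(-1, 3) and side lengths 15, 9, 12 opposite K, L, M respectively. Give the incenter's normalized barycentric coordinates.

The incenter has barycentric coordinates proportional to the opposite side lengths: (15 : 9 : 12).
Normalizing by 15+9+12 = 36 gives (5/12, 1/4, 1/3).

(5/12, 1/4, 1/3)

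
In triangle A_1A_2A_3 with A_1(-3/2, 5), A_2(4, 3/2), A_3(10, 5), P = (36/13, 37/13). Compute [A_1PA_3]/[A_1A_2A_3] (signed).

8/13

[A_1A_2A_3] = ½·((-3/2)·(3/2−5) + 4·(5−5) + 10·(5−(3/2))) = ½·(21/4 + 0 + 35) = 161/8.
[A_1PA_3] = ½·((-3/2)·(37/13−5) + (36/13)·(5−5) + 10·(5−(37/13))) = ½·(42/13 + 0 + 280/13) = 161/13, so the ratio is (161/13)/(161/8) = 8/13.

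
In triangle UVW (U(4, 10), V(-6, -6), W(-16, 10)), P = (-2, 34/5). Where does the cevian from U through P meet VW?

(-11, 2)

Barycentric coordinates of P with respect to UVW: (3/5, 1/5, 1/5).
On side VW the U-coordinate is zero; dropping P's U-weight 3/5 and renormalizing the remaining 1/5 : 1/5 gives weights 1/2, 1/2 on V, W.
Q = (1/2)·(-6, -6) + (1/2)·(-16, 10) = (-11, 2).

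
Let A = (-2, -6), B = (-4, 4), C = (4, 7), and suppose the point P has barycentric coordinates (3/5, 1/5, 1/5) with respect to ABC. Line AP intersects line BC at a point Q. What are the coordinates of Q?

(0, 11/2)

Line AP meets BC where the A-coordinate vanishes; zeroing P's A-weight and renormalizing leaves B, C-weights 1/5 : 1/5 → (1/2, 1/2).
So Q = (1/2)·B + (1/2)·C = (0, 11/2).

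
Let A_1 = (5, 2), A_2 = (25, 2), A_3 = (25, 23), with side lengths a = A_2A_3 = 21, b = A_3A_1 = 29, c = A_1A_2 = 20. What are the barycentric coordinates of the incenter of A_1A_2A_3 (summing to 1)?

The incenter has barycentric coordinates proportional to the opposite side lengths: (21 : 29 : 20).
Normalizing by 21+29+20 = 70 gives (3/10, 29/70, 2/7).

(3/10, 29/70, 2/7)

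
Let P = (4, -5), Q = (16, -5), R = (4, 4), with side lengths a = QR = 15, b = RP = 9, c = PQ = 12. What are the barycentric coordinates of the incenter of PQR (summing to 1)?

(5/12, 1/4, 1/3)

The incenter has barycentric coordinates proportional to the opposite side lengths: (15 : 9 : 12).
Normalizing by 15+9+12 = 36 gives (5/12, 1/4, 1/3).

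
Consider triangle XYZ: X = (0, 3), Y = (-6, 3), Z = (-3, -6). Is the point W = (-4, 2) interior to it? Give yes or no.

Barycentric coordinates of W: (5/18, 11/18, 1/9).
The three coordinates are positive, positive, positive; a point is interior exactly when all three are positive.

yes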